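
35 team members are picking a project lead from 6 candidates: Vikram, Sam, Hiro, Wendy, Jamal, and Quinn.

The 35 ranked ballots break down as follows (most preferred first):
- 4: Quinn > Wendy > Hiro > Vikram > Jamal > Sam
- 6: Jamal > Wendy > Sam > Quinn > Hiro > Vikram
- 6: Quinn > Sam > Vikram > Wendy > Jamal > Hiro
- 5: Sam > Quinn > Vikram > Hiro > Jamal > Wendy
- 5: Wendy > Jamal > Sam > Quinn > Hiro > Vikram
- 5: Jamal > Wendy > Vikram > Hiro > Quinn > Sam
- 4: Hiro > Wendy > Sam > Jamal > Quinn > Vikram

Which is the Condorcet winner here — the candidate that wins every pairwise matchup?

Wendy vs Vikram: 24–11
Wendy vs Sam: 24–11
Wendy vs Hiro: 26–9
Wendy vs Jamal: 19–16
Wendy vs Quinn: 20–15
Wendy beats every other candidate.

Wendy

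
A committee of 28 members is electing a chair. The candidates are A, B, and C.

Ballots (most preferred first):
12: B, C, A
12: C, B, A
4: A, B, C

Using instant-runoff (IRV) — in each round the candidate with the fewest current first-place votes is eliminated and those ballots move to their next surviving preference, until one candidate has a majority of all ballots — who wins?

Round 1: A 4, B 12, C 12. A eliminated.
Round 2: B 16, C 12. B has a majority (≥15).

B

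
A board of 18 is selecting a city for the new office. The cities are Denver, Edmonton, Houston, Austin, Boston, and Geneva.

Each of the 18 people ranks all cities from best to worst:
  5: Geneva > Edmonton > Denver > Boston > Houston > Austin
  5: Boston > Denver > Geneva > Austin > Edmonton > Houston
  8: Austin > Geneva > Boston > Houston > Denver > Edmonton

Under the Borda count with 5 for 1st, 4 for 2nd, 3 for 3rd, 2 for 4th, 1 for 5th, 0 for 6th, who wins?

Geneva

Denver: 5×3 + 5×4 + 8×1 = 43
Edmonton: 5×4 + 5×1 + 8×0 = 25
Houston: 5×1 + 5×0 + 8×2 = 21
Austin: 5×0 + 5×2 + 8×5 = 50
Boston: 5×2 + 5×5 + 8×3 = 59
Geneva: 5×5 + 5×3 + 8×4 = 72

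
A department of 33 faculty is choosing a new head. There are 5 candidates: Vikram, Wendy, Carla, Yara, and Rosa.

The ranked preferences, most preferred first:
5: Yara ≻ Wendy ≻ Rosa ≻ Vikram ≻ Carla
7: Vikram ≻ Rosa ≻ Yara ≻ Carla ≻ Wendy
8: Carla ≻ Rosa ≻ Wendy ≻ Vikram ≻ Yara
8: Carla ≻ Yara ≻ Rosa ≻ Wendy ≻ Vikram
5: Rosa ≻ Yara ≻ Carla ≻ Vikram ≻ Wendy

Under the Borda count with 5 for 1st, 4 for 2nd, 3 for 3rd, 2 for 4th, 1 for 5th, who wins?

Rosa

Vikram: 5×2 + 7×5 + 8×2 + 8×1 + 5×2 = 79
Wendy: 5×4 + 7×1 + 8×3 + 8×2 + 5×1 = 72
Carla: 5×1 + 7×2 + 8×5 + 8×5 + 5×3 = 114
Yara: 5×5 + 7×3 + 8×1 + 8×4 + 5×4 = 106
Rosa: 5×3 + 7×4 + 8×4 + 8×3 + 5×5 = 124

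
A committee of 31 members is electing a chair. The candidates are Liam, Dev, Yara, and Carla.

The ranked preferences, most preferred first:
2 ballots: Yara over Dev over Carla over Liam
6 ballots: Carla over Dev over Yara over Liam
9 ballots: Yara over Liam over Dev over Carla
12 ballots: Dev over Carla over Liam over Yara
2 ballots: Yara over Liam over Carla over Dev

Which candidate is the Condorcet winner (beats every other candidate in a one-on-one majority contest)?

Dev vs Liam: 20–11
Dev vs Yara: 18–13
Dev vs Carla: 23–8
Dev beats every other candidate.

Dev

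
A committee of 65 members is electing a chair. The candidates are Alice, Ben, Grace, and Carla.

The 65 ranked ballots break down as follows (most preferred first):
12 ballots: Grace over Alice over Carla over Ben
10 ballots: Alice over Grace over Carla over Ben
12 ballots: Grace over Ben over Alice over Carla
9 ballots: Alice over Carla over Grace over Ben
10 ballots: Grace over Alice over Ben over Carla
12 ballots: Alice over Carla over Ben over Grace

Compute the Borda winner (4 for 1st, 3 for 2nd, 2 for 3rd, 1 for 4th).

Alice

Alice: 12×3 + 10×4 + 12×2 + 9×4 + 10×3 + 12×4 = 214
Ben: 12×1 + 10×1 + 12×3 + 9×1 + 10×2 + 12×2 = 111
Grace: 12×4 + 10×3 + 12×4 + 9×2 + 10×4 + 12×1 = 196
Carla: 12×2 + 10×2 + 12×1 + 9×3 + 10×1 + 12×3 = 129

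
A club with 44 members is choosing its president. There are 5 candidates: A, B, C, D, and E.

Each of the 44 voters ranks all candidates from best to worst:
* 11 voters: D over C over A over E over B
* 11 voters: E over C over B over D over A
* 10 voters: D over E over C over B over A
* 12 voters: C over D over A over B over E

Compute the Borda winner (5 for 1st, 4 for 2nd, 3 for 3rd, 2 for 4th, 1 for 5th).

A: 11×3 + 11×1 + 10×1 + 12×3 = 90
B: 11×1 + 11×3 + 10×2 + 12×2 = 88
C: 11×4 + 11×4 + 10×3 + 12×5 = 178
D: 11×5 + 11×2 + 10×5 + 12×4 = 175
E: 11×2 + 11×5 + 10×4 + 12×1 = 129

C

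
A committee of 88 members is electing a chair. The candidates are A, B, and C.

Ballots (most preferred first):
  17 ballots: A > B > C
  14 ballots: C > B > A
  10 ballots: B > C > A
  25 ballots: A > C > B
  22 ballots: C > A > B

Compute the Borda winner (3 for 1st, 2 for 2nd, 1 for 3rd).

C

A: 17×3 + 14×1 + 10×1 + 25×3 + 22×2 = 194
B: 17×2 + 14×2 + 10×3 + 25×1 + 22×1 = 139
C: 17×1 + 14×3 + 10×2 + 25×2 + 22×3 = 195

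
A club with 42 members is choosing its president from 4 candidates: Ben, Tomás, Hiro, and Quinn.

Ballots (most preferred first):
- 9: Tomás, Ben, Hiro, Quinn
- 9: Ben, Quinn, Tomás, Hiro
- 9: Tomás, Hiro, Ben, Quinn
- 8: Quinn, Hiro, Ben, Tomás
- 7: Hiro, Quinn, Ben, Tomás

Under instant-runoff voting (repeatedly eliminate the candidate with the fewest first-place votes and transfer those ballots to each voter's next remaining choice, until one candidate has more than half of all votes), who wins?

Quinn

Round 1: Ben 9, Tomás 18, Hiro 7, Quinn 8. Hiro eliminated.
Round 2: Ben 9, Tomás 18, Quinn 15. Ben eliminated.
Round 3: Tomás 18, Quinn 24. Quinn has a majority (≥22).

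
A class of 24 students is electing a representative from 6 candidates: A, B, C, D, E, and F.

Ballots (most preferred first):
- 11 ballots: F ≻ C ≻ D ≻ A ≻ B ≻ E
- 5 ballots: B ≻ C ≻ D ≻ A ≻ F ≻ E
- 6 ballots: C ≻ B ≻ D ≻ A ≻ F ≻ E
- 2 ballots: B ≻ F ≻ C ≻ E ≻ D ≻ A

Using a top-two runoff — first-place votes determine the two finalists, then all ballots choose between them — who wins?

Round 1 first-place votes: A 0, B 7, C 6, D 0, E 0, F 11. F and B advance.
Runoff: F is ranked above B on 11 ballots, B above F on 13.

B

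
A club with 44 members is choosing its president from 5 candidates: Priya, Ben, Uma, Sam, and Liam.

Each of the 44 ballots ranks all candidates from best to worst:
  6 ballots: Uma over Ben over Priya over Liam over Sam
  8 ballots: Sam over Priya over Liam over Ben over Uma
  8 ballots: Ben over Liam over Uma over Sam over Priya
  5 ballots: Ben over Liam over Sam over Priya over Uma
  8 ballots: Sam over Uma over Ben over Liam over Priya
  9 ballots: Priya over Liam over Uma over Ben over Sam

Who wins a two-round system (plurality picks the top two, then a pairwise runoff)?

Ben

Round 1 first-place votes: Priya 9, Ben 13, Uma 6, Sam 16, Liam 0. Sam and Ben advance.
Runoff: Sam is ranked above Ben on 16 ballots, Ben above Sam on 28.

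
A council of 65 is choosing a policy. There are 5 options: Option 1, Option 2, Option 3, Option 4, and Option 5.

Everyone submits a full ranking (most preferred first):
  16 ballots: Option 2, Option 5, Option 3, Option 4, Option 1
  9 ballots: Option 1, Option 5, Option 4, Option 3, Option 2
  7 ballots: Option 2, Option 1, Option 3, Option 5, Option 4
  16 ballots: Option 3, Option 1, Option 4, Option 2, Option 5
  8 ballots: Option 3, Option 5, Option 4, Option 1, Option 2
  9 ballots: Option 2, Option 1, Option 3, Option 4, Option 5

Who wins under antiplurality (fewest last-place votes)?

Option 3

Last-place votes: Option 1 16, Option 2 17, Option 3 0, Option 4 7, Option 5 25.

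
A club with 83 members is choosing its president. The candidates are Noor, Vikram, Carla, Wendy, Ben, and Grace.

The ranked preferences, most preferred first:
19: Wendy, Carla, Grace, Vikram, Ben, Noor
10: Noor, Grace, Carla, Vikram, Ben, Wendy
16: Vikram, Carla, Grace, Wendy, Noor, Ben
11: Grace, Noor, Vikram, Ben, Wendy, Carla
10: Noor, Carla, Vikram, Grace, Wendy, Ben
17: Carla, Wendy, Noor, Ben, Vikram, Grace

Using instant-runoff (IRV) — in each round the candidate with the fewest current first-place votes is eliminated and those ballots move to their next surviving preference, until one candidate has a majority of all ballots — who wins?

Carla

Round 1: Noor 20, Vikram 16, Carla 17, Wendy 19, Ben 0, Grace 11. Ben eliminated.
Round 2: Noor 20, Vikram 16, Carla 17, Wendy 19, Grace 11. Grace eliminated.
Round 3: Noor 31, Vikram 16, Carla 17, Wendy 19. Vikram eliminated.
Round 4: Noor 31, Carla 33, Wendy 19. Wendy eliminated.
Round 5: Noor 31, Carla 52. Carla has a majority (≥42).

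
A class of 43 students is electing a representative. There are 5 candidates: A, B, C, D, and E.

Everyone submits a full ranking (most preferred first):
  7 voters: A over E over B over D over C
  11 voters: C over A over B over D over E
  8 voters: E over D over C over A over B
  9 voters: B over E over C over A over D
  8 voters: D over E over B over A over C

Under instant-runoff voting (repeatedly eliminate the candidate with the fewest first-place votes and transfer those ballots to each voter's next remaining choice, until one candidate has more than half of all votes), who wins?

E

Round 1: A 7, B 9, C 11, D 8, E 8. A eliminated.
Round 2: B 9, C 11, D 8, E 15. D eliminated.
Round 3: B 9, C 11, E 23. E has a majority (≥22).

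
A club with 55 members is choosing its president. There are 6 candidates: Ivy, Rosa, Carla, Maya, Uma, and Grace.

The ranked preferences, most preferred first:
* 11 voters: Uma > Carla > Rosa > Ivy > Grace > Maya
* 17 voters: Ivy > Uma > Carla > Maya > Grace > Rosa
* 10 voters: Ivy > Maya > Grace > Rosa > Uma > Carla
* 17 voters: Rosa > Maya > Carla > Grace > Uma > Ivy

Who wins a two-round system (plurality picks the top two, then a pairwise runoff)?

Round 1 first-place votes: Ivy 27, Rosa 17, Carla 0, Maya 0, Uma 11, Grace 0. Ivy and Rosa advance.
Runoff: Ivy is ranked above Rosa on 27 ballots, Rosa above Ivy on 28.

Rosa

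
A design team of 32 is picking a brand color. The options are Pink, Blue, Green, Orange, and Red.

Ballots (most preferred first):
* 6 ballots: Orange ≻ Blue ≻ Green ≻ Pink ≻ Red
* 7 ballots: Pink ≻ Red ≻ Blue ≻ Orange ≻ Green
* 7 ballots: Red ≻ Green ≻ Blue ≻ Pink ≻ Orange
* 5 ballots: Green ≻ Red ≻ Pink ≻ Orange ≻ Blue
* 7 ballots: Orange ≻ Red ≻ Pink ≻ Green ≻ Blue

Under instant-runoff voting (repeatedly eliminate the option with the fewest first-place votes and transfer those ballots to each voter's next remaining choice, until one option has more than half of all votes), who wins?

Red

Round 1: Pink 7, Blue 0, Green 5, Orange 13, Red 7. Blue eliminated.
Round 2: Pink 7, Green 5, Orange 13, Red 7. Green eliminated.
Round 3: Pink 7, Orange 13, Red 12. Pink eliminated.
Round 4: Orange 13, Red 19. Red has a majority (≥17).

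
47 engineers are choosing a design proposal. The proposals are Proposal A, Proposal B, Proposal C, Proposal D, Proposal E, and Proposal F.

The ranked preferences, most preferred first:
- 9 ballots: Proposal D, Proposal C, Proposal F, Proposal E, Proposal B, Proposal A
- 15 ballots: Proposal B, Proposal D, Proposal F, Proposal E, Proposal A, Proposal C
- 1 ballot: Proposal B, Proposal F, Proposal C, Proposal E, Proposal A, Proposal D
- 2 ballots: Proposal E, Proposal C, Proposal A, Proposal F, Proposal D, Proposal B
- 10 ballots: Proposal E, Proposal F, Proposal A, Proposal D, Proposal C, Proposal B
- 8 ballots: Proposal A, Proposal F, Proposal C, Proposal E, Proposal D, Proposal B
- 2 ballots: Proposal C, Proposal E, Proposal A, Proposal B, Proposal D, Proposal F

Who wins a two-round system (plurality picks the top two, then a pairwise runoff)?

Round 1 first-place votes: Proposal A 8, Proposal B 16, Proposal C 2, Proposal D 9, Proposal E 12, Proposal F 0. Proposal B and Proposal E advance.
Runoff: Proposal B is ranked above Proposal E on 16 ballots, Proposal E above Proposal B on 31.

Proposal E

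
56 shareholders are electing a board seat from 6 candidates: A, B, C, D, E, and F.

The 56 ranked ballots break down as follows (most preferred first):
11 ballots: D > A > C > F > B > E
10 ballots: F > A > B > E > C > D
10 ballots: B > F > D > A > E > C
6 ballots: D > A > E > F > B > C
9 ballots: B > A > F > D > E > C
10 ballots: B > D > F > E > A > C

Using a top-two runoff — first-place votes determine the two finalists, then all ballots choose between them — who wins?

Round 1 first-place votes: A 0, B 29, C 0, D 17, E 0, F 10. B and D advance.
Runoff: B is ranked above D on 39 ballots, D above B on 17.

B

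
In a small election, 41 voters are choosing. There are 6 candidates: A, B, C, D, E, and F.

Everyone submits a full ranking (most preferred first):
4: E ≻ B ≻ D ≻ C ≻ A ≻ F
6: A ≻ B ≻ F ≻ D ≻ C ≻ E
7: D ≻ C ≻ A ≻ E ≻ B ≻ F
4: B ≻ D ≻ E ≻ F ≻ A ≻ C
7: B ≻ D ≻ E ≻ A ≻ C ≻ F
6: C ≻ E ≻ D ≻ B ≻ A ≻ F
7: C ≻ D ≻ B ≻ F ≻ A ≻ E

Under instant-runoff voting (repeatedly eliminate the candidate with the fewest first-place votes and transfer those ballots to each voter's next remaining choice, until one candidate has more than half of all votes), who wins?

Round 1: A 6, B 11, C 13, D 7, E 4, F 0. F eliminated.
Round 2: A 6, B 11, C 13, D 7, E 4. E eliminated.
Round 3: A 6, B 15, C 13, D 7. A eliminated.
Round 4: B 21, C 13, D 7. B has a majority (≥21).

B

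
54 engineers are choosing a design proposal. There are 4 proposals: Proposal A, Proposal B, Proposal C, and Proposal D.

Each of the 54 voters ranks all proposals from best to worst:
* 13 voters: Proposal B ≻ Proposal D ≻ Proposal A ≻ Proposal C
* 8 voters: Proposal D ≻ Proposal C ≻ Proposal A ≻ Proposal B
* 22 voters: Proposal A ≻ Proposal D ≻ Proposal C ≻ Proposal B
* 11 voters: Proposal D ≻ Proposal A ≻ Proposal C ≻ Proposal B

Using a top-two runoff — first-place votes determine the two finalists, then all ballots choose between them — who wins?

Proposal D

Round 1 first-place votes: Proposal A 22, Proposal B 13, Proposal C 0, Proposal D 19. Proposal A and Proposal D advance.
Runoff: Proposal A is ranked above Proposal D on 22 ballots, Proposal D above Proposal A on 32.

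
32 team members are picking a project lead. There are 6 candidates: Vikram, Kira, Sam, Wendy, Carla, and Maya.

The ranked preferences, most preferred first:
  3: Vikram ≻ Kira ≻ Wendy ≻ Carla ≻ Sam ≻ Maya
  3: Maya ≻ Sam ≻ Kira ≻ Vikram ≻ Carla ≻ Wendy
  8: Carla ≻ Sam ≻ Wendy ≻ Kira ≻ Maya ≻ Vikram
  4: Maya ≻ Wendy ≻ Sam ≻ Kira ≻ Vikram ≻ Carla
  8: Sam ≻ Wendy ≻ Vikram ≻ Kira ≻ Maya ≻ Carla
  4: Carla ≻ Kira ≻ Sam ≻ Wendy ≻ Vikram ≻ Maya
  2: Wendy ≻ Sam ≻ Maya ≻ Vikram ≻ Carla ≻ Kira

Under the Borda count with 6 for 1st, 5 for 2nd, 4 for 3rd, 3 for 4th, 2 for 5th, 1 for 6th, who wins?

Vikram: 3×6 + 3×3 + 8×1 + 4×2 + 8×4 + 4×2 + 2×3 = 89
Kira: 3×5 + 3×4 + 8×3 + 4×3 + 8×3 + 4×5 + 2×1 = 109
Sam: 3×2 + 3×5 + 8×5 + 4×4 + 8×6 + 4×4 + 2×5 = 151
Wendy: 3×4 + 3×1 + 8×4 + 4×5 + 8×5 + 4×3 + 2×6 = 131
Carla: 3×3 + 3×2 + 8×6 + 4×1 + 8×1 + 4×6 + 2×2 = 103
Maya: 3×1 + 3×6 + 8×2 + 4×6 + 8×2 + 4×1 + 2×4 = 89

Sam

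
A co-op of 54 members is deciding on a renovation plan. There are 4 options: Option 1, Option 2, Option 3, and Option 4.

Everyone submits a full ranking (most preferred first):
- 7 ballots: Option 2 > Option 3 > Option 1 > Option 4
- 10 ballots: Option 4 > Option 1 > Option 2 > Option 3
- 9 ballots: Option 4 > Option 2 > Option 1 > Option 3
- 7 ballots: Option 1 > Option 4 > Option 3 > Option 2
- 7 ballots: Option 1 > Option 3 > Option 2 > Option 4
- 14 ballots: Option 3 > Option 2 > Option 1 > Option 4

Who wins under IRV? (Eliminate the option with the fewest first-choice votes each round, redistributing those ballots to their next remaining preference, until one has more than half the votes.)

Round 1: Option 1 14, Option 2 7, Option 3 14, Option 4 19. Option 2 eliminated.
Round 2: Option 1 14, Option 3 21, Option 4 19. Option 1 eliminated.
Round 3: Option 3 28, Option 4 26. Option 3 has a majority (≥28).

Option 3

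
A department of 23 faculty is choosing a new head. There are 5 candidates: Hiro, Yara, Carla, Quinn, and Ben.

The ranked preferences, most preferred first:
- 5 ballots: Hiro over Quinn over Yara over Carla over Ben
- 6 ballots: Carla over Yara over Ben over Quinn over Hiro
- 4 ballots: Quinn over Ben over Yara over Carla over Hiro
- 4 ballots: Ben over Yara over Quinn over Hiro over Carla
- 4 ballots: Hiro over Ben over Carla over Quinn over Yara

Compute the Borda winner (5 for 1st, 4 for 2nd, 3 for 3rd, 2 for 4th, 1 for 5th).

Ben

Hiro: 5×5 + 6×1 + 4×1 + 4×2 + 4×5 = 63
Yara: 5×3 + 6×4 + 4×3 + 4×4 + 4×1 = 71
Carla: 5×2 + 6×5 + 4×2 + 4×1 + 4×3 = 64
Quinn: 5×4 + 6×2 + 4×5 + 4×3 + 4×2 = 72
Ben: 5×1 + 6×3 + 4×4 + 4×5 + 4×4 = 75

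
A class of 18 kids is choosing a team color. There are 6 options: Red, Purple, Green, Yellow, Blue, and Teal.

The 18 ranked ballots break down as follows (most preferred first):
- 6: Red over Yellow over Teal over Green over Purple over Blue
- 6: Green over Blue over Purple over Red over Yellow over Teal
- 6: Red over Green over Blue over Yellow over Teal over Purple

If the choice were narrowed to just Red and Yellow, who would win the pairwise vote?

Red

Red is ranked above Yellow on 18 ballots; Yellow above Red on 0.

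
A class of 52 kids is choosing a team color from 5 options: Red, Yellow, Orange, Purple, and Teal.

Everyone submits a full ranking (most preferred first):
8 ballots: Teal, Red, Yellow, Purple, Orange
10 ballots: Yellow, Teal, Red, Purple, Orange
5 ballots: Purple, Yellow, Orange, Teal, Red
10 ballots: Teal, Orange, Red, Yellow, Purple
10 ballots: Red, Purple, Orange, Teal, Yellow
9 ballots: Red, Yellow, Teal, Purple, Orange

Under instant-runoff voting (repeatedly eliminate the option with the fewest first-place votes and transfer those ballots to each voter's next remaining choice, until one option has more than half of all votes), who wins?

Teal

Round 1: Red 19, Yellow 10, Orange 0, Purple 5, Teal 18. Orange eliminated.
Round 2: Red 19, Yellow 10, Purple 5, Teal 18. Purple eliminated.
Round 3: Red 19, Yellow 15, Teal 18. Yellow eliminated.
Round 4: Red 19, Teal 33. Teal has a majority (≥27).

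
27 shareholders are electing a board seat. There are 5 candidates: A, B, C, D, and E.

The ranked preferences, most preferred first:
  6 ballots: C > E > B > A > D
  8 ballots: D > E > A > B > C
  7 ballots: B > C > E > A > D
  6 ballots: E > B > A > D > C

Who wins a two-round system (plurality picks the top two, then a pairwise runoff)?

Round 1 first-place votes: A 0, B 7, C 6, D 8, E 6. D and B advance.
Runoff: D is ranked above B on 8 ballots, B above D on 19.

B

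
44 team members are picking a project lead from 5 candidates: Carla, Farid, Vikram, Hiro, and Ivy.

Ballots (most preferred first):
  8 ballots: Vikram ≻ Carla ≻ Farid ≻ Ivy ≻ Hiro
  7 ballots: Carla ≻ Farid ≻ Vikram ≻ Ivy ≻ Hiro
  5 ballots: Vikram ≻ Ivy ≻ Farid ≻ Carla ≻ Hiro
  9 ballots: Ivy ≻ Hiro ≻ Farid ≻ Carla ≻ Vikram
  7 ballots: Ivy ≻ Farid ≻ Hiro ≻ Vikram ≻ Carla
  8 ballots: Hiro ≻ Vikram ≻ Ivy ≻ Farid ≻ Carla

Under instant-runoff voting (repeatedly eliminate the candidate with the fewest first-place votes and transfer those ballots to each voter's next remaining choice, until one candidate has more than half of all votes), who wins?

Vikram

Round 1: Carla 7, Farid 0, Vikram 13, Hiro 8, Ivy 16. Farid eliminated.
Round 2: Carla 7, Vikram 13, Hiro 8, Ivy 16. Carla eliminated.
Round 3: Vikram 20, Hiro 8, Ivy 16. Hiro eliminated.
Round 4: Vikram 28, Ivy 16. Vikram has a majority (≥23).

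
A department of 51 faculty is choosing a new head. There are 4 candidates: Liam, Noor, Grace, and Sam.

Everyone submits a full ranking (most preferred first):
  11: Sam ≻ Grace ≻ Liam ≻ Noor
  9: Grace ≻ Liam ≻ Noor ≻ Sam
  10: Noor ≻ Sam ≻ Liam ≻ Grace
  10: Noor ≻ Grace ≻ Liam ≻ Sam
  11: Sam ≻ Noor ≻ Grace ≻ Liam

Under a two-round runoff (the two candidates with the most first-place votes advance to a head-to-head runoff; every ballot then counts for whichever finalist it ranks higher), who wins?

Noor

Round 1 first-place votes: Liam 0, Noor 20, Grace 9, Sam 22. Sam and Noor advance.
Runoff: Sam is ranked above Noor on 22 ballots, Noor above Sam on 29.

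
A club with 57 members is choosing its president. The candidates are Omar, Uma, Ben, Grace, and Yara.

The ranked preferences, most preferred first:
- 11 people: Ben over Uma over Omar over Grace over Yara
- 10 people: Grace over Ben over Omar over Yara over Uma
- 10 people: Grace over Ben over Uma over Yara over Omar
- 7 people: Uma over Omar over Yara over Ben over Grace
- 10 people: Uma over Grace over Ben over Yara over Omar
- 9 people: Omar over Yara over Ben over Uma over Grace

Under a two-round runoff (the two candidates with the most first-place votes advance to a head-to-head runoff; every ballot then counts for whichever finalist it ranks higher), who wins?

Uma

Round 1 first-place votes: Omar 9, Uma 17, Ben 11, Grace 20, Yara 0. Grace and Uma advance.
Runoff: Grace is ranked above Uma on 20 ballots, Uma above Grace on 37.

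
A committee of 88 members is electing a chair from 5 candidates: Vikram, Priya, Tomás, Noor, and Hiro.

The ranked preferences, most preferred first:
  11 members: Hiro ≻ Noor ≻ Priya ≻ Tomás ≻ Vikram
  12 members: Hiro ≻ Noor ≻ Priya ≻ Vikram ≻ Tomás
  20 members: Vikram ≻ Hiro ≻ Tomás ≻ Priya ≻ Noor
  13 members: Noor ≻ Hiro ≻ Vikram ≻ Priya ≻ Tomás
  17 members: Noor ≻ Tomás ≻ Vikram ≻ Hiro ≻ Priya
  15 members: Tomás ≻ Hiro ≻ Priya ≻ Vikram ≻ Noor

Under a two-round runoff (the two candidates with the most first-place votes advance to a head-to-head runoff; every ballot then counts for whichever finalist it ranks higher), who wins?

Hiro

Round 1 first-place votes: Vikram 20, Priya 0, Tomás 15, Noor 30, Hiro 23. Noor and Hiro advance.
Runoff: Noor is ranked above Hiro on 30 ballots, Hiro above Noor on 58.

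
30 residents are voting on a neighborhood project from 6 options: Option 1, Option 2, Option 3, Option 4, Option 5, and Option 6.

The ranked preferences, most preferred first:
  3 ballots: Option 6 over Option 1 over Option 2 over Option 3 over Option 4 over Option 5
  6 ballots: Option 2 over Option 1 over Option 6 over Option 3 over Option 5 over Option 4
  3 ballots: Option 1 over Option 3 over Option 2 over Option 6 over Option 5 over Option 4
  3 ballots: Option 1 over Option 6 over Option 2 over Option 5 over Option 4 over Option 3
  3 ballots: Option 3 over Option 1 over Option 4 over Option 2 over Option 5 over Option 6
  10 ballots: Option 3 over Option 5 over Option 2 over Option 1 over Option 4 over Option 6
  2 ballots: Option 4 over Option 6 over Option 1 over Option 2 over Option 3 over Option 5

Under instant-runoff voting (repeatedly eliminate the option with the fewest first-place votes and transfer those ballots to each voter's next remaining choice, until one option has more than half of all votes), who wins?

Option 1

Round 1: Option 1 6, Option 2 6, Option 3 13, Option 4 2, Option 5 0, Option 6 3. Option 5 eliminated.
Round 2: Option 1 6, Option 2 6, Option 3 13, Option 4 2, Option 6 3. Option 4 eliminated.
Round 3: Option 1 6, Option 2 6, Option 3 13, Option 6 5. Option 6 eliminated.
Round 4: Option 1 11, Option 2 6, Option 3 13. Option 2 eliminated.
Round 5: Option 1 17, Option 3 13. Option 1 has a majority (≥16).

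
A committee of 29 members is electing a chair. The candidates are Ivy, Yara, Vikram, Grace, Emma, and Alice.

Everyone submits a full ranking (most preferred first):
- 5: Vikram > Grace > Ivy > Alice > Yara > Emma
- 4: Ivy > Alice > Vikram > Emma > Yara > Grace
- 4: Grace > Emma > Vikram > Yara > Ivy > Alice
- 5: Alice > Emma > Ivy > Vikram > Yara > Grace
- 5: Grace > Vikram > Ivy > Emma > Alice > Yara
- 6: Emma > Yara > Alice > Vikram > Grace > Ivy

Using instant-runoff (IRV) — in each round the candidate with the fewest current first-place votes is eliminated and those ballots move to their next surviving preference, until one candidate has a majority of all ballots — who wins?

Round 1: Ivy 4, Yara 0, Vikram 5, Grace 9, Emma 6, Alice 5. Yara eliminated.
Round 2: Ivy 4, Vikram 5, Grace 9, Emma 6, Alice 5. Ivy eliminated.
Round 3: Vikram 5, Grace 9, Emma 6, Alice 9. Vikram eliminated.
Round 4: Grace 14, Emma 6, Alice 9. Emma eliminated.
Round 5: Grace 14, Alice 15. Alice has a majority (≥15).

Alice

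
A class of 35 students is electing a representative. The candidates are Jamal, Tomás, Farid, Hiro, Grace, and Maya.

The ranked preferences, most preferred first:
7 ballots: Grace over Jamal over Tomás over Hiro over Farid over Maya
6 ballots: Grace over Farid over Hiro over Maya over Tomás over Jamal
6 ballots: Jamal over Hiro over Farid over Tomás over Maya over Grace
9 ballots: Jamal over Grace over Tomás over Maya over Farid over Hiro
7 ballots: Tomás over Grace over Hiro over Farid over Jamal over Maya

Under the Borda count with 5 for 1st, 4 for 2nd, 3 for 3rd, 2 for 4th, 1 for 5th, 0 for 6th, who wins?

Grace

Jamal: 7×4 + 6×0 + 6×5 + 9×5 + 7×1 = 110
Tomás: 7×3 + 6×1 + 6×2 + 9×3 + 7×5 = 101
Farid: 7×1 + 6×4 + 6×3 + 9×1 + 7×2 = 72
Hiro: 7×2 + 6×3 + 6×4 + 9×0 + 7×3 = 77
Grace: 7×5 + 6×5 + 6×0 + 9×4 + 7×4 = 129
Maya: 7×0 + 6×2 + 6×1 + 9×2 + 7×0 = 36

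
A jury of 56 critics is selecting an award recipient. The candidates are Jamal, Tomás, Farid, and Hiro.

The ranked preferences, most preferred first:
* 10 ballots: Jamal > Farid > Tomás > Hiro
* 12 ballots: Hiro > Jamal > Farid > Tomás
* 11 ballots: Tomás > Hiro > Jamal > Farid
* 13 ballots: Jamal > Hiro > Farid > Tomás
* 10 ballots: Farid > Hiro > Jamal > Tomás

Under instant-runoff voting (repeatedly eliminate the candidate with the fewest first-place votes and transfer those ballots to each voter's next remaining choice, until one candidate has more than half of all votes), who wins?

Hiro

Round 1: Jamal 23, Tomás 11, Farid 10, Hiro 12. Farid eliminated.
Round 2: Jamal 23, Tomás 11, Hiro 22. Tomás eliminated.
Round 3: Jamal 23, Hiro 33. Hiro has a majority (≥29).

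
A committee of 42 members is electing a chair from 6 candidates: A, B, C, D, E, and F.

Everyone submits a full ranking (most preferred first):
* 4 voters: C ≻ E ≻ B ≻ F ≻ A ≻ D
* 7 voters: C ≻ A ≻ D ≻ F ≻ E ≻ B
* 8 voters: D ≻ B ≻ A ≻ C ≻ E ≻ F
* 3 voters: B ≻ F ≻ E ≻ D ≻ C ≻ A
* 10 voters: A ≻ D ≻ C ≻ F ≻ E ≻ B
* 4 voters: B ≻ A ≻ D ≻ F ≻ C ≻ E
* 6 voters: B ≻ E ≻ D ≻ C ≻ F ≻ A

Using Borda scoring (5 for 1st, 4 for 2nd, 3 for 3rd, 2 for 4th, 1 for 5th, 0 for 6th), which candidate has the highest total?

A: 4×1 + 7×4 + 8×3 + 3×0 + 10×5 + 4×4 + 6×0 = 122
B: 4×3 + 7×0 + 8×4 + 3×5 + 10×0 + 4×5 + 6×5 = 109
C: 4×5 + 7×5 + 8×2 + 3×1 + 10×3 + 4×1 + 6×2 = 120
D: 4×0 + 7×3 + 8×5 + 3×2 + 10×4 + 4×3 + 6×3 = 137
E: 4×4 + 7×1 + 8×1 + 3×3 + 10×1 + 4×0 + 6×4 = 74
F: 4×2 + 7×2 + 8×0 + 3×4 + 10×2 + 4×2 + 6×1 = 68

D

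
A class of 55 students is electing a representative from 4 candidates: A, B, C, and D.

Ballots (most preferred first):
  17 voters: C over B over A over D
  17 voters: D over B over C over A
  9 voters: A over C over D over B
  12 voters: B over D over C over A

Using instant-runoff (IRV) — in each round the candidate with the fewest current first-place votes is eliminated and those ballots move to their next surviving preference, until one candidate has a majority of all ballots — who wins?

D

Round 1: A 9, B 12, C 17, D 17. A eliminated.
Round 2: B 12, C 26, D 17. B eliminated.
Round 3: C 26, D 29. D has a majority (≥28).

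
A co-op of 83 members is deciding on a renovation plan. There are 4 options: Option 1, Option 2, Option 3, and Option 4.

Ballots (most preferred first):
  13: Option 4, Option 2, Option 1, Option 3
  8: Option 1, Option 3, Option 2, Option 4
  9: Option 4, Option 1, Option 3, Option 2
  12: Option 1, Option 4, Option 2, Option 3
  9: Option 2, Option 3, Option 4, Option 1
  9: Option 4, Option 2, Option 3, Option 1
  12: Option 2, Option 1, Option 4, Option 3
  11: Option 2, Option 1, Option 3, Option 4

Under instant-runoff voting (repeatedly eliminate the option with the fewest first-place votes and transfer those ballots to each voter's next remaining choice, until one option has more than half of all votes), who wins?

Option 4

Round 1: Option 1 20, Option 2 32, Option 3 0, Option 4 31. Option 3 eliminated.
Round 2: Option 1 20, Option 2 32, Option 4 31. Option 1 eliminated.
Round 3: Option 2 40, Option 4 43. Option 4 has a majority (≥42).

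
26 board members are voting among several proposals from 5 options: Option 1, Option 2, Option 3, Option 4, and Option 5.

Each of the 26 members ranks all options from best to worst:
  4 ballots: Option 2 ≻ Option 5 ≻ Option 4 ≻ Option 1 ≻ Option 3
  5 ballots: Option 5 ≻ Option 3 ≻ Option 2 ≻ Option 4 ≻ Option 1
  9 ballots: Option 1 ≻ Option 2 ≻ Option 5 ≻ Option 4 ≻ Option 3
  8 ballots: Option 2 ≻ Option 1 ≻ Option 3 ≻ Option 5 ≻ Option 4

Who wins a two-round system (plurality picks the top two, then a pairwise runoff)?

Round 1 first-place votes: Option 1 9, Option 2 12, Option 3 0, Option 4 0, Option 5 5. Option 2 and Option 1 advance.
Runoff: Option 2 is ranked above Option 1 on 17 ballots, Option 1 above Option 2 on 9.

Option 2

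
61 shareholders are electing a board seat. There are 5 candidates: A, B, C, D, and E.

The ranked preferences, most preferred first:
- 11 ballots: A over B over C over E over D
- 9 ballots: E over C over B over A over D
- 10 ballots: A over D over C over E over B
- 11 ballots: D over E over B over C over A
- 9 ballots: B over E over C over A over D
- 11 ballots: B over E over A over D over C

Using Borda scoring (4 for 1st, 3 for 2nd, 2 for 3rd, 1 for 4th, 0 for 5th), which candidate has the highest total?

A: 11×4 + 9×1 + 10×4 + 11×0 + 9×1 + 11×2 = 124
B: 11×3 + 9×2 + 10×0 + 11×2 + 9×4 + 11×4 = 153
C: 11×2 + 9×3 + 10×2 + 11×1 + 9×2 + 11×0 = 98
D: 11×0 + 9×0 + 10×3 + 11×4 + 9×0 + 11×1 = 85
E: 11×1 + 9×4 + 10×1 + 11×3 + 9×3 + 11×3 = 150

B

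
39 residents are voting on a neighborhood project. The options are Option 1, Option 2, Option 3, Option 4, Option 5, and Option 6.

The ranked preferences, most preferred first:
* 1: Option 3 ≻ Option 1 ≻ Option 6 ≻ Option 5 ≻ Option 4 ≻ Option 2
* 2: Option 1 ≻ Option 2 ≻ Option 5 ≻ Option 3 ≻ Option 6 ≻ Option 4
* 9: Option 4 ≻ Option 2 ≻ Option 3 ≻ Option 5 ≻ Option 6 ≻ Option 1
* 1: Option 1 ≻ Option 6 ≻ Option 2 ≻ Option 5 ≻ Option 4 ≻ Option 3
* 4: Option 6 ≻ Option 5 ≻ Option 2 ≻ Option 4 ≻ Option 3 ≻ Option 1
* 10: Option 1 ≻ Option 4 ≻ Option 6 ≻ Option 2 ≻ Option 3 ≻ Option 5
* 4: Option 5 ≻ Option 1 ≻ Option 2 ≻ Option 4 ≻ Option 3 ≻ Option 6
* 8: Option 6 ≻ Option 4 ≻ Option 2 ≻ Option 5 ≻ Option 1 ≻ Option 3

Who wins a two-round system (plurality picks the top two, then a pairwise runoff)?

Option 6

Round 1 first-place votes: Option 1 13, Option 2 0, Option 3 1, Option 4 9, Option 5 4, Option 6 12. Option 1 and Option 6 advance.
Runoff: Option 1 is ranked above Option 6 on 18 ballots, Option 6 above Option 1 on 21.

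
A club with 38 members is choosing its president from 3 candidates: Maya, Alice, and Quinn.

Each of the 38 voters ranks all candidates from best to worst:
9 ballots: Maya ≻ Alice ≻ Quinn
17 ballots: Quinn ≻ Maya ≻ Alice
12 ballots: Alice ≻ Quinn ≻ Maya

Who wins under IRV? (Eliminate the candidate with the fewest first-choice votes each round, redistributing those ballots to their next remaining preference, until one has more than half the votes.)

Round 1: Maya 9, Alice 12, Quinn 17. Maya eliminated.
Round 2: Alice 21, Quinn 17. Alice has a majority (≥20).

Alice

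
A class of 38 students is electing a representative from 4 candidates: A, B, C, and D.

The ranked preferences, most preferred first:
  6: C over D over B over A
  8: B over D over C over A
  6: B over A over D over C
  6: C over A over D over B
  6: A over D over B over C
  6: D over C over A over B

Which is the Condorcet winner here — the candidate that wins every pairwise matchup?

D vs A: 20–18
D vs B: 24–14
D vs C: 26–12
D beats every other candidate.

D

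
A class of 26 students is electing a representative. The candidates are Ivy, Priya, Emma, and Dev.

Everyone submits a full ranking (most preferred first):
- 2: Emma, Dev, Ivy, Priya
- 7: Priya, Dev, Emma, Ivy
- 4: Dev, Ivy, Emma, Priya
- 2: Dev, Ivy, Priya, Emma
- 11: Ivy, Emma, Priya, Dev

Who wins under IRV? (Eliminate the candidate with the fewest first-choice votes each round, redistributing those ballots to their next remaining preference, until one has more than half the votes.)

Round 1: Ivy 11, Priya 7, Emma 2, Dev 6. Emma eliminated.
Round 2: Ivy 11, Priya 7, Dev 8. Priya eliminated.
Round 3: Ivy 11, Dev 15. Dev has a majority (≥14).

Dev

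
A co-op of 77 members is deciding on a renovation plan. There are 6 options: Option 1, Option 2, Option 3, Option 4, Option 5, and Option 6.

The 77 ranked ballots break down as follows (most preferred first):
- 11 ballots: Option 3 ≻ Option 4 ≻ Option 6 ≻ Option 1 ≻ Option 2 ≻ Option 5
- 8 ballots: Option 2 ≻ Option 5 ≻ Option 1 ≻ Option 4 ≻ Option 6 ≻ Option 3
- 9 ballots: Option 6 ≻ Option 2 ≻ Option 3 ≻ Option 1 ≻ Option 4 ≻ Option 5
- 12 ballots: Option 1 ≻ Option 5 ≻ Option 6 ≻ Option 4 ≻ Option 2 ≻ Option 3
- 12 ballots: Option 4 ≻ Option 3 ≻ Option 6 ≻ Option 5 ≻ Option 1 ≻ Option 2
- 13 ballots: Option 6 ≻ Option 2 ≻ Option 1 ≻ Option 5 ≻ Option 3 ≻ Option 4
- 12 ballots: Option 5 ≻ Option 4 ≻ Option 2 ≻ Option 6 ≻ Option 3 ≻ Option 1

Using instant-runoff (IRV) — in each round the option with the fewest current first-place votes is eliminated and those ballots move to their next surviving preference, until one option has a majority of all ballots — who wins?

Option 5

Round 1: Option 1 12, Option 2 8, Option 3 11, Option 4 12, Option 5 12, Option 6 22. Option 2 eliminated.
Round 2: Option 1 12, Option 3 11, Option 4 12, Option 5 20, Option 6 22. Option 3 eliminated.
Round 3: Option 1 12, Option 4 23, Option 5 20, Option 6 22. Option 1 eliminated.
Round 4: Option 4 23, Option 5 32, Option 6 22. Option 6 eliminated.
Round 5: Option 4 32, Option 5 45. Option 5 has a majority (≥39).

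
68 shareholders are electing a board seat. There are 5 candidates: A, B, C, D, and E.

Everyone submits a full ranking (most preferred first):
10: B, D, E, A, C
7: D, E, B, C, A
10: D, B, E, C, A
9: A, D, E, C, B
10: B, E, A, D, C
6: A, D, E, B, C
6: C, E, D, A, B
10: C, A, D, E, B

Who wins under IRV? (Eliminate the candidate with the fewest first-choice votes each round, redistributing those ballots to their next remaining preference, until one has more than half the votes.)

Round 1: A 15, B 20, C 16, D 17, E 0. E eliminated.
Round 2: A 15, B 20, C 16, D 17. A eliminated.
Round 3: B 20, C 16, D 32. C eliminated.
Round 4: B 20, D 48. D has a majority (≥35).

D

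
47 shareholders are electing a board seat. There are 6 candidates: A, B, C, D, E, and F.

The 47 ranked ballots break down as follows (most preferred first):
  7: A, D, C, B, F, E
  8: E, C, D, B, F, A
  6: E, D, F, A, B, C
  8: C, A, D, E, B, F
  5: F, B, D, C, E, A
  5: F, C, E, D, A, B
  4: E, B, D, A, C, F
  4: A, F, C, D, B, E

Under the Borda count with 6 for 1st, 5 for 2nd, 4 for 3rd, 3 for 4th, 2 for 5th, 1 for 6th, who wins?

D

A: 7×6 + 8×1 + 6×3 + 8×5 + 5×1 + 5×2 + 4×3 + 4×6 = 159
B: 7×3 + 8×3 + 6×2 + 8×2 + 5×5 + 5×1 + 4×5 + 4×2 = 131
C: 7×4 + 8×5 + 6×1 + 8×6 + 5×3 + 5×5 + 4×2 + 4×4 = 186
D: 7×5 + 8×4 + 6×5 + 8×4 + 5×4 + 5×3 + 4×4 + 4×3 = 192
E: 7×1 + 8×6 + 6×6 + 8×3 + 5×2 + 5×4 + 4×6 + 4×1 = 173
F: 7×2 + 8×2 + 6×4 + 8×1 + 5×6 + 5×6 + 4×1 + 4×5 = 146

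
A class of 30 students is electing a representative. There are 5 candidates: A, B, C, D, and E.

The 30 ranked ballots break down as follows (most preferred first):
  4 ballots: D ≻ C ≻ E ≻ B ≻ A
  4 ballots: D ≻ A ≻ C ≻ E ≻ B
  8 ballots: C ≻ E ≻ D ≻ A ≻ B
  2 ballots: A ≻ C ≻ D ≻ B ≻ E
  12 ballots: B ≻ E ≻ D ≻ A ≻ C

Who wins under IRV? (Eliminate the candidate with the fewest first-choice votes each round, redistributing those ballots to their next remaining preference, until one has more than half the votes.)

C

Round 1: A 2, B 12, C 8, D 8, E 0. E eliminated.
Round 2: A 2, B 12, C 8, D 8. A eliminated.
Round 3: B 12, C 10, D 8. D eliminated.
Round 4: B 12, C 18. C has a majority (≥16).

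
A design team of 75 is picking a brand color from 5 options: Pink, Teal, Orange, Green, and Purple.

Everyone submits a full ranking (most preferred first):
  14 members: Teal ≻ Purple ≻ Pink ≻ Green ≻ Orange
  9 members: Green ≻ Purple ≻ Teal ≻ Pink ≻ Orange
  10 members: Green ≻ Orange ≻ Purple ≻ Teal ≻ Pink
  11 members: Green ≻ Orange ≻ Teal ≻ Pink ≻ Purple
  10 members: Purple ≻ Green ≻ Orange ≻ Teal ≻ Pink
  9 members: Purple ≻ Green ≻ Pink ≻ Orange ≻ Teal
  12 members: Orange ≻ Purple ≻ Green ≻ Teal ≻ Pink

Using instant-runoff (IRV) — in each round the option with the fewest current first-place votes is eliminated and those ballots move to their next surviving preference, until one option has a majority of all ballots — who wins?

Round 1: Pink 0, Teal 14, Orange 12, Green 30, Purple 19. Pink eliminated.
Round 2: Teal 14, Orange 12, Green 30, Purple 19. Orange eliminated.
Round 3: Teal 14, Green 30, Purple 31. Teal eliminated.
Round 4: Green 30, Purple 45. Purple has a majority (≥38).

Purple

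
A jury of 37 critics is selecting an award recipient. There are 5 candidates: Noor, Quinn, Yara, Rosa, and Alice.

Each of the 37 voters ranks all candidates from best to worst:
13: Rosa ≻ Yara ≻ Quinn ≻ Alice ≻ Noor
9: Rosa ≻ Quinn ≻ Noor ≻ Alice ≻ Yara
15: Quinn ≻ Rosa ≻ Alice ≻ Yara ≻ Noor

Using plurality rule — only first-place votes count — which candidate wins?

Rosa

First-place votes: Noor 0, Quinn 15, Yara 0, Rosa 22, Alice 0.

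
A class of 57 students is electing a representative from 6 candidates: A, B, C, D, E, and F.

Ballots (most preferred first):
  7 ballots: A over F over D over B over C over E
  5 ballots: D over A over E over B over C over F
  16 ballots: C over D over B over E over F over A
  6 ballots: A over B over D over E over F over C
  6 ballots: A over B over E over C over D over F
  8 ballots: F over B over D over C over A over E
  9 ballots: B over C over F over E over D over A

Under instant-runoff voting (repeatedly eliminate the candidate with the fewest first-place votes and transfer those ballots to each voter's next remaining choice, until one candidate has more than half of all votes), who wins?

Round 1: A 19, B 9, C 16, D 5, E 0, F 8. E eliminated.
Round 2: A 19, B 9, C 16, D 5, F 8. D eliminated.
Round 3: A 24, B 9, C 16, F 8. F eliminated.
Round 4: A 24, B 17, C 16. C eliminated.
Round 5: A 24, B 33. B has a majority (≥29).

B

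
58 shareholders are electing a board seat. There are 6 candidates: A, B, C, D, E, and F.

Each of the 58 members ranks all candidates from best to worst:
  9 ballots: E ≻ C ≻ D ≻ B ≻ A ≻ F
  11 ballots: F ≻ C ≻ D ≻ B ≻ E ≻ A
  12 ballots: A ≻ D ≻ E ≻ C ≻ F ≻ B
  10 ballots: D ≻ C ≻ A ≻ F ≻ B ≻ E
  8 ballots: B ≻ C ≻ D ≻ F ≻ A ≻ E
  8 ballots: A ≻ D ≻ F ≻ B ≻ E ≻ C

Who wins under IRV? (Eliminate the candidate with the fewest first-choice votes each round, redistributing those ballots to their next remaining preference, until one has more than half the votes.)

Round 1: A 20, B 8, C 0, D 10, E 9, F 11. C eliminated.
Round 2: A 20, B 8, D 10, E 9, F 11. B eliminated.
Round 3: A 20, D 18, E 9, F 11. E eliminated.
Round 4: A 20, D 27, F 11. F eliminated.
Round 5: A 20, D 38. D has a majority (≥30).

D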